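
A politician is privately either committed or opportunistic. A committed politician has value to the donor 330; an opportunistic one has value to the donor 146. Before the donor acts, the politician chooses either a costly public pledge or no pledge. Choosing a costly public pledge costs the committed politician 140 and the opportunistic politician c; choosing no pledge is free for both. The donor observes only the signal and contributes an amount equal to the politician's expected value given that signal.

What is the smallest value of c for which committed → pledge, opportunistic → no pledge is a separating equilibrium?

Under separation: pledge → committed (pays 330); no pledge → opportunistic (pays 146).
Committed: 330 − 140 = 190 ≥ 146 − 0 = 146. Holds regardless of c. ✓
Opportunistic: 146 − 0 ≥ 330 − c, so c ≥ 330 − 146 = 184.

184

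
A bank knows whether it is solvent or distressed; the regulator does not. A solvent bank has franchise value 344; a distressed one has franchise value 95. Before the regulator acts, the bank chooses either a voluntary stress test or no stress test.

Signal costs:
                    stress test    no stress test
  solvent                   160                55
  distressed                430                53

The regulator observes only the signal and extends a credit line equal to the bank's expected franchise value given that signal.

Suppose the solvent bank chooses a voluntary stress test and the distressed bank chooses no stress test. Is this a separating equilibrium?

Yes

Under separation the regulator infers type exactly: stress test → solvent (pays 344), no stress test → distressed (pays 95).
Solvent: stress test gives 344 − 160 = 184; no stress test gives 95 − 55 = 40. No deviation. ✓
Distressed: no stress test gives 95 − 53 = 42; stress test gives 344 − 430 = -86. No deviation. ✓
Neither type gains from mimicking the other.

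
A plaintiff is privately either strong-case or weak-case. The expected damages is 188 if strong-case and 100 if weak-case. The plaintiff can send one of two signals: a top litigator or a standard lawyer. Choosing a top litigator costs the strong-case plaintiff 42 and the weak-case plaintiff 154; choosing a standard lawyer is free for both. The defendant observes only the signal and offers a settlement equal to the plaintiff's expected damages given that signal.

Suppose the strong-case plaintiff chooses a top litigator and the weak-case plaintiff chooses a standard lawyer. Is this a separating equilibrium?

If types separate, top litigator earns payment 188 and standard lawyer earns 100.
Strong-case: top litigator gives 188 − 42 = 146; standard lawyer gives 100 − 0 = 100. No deviation. ✓
Weak-case: standard lawyer gives 100 − 0 = 100; top litigator gives 188 − 154 = 34. No deviation. ✓
Both incentive constraints hold.

Yes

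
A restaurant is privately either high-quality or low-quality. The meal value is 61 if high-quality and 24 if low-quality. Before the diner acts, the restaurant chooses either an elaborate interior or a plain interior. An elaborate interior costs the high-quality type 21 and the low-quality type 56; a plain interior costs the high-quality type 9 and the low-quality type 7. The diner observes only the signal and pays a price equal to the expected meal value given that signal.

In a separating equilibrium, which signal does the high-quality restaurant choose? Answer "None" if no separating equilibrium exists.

elaborate interior

Try high-quality → elaborate interior, low-quality → plain interior:
  If types separate, elaborate interior earns payment 61 and plain interior earns 24.
  High-quality: elaborate interior gives 61 − 21 = 40; plain interior gives 24 − 9 = 15. No deviation. ✓
  Low-quality: plain interior gives 24 − 7 = 17; elaborate interior gives 61 − 56 = 5. No deviation. ✓
Both hold — the high-quality type sends elaborate interior.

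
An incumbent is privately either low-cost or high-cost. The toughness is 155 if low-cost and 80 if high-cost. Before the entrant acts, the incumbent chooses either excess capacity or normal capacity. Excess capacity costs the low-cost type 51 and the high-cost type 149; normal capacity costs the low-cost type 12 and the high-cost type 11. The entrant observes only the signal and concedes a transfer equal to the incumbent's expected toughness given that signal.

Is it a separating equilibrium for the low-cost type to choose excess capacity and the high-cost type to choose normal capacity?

Yes

If types separate, excess capacity earns payment 155 and normal capacity earns 80.
Low-cost: excess capacity gives 155 − 51 = 104; normal capacity gives 80 − 12 = 68. No deviation. ✓
High-cost: normal capacity gives 80 − 11 = 69; excess capacity gives 155 − 149 = 6. No deviation. ✓
Both incentive constraints hold.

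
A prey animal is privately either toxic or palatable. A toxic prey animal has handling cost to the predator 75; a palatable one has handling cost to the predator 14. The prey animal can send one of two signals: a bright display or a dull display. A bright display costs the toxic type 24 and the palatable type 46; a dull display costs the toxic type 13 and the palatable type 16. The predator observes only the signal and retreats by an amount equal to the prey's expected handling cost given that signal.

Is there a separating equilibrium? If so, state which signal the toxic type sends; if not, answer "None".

Try toxic → bright display, palatable → dull display:
  Under separation the predator infers type exactly: bright display → toxic (pays 75), dull display → palatable (pays 14).
  Toxic: bright display gives 75 − 24 = 51; dull display gives 14 − 13 = 1. No deviation. ✓
  Palatable: dull display gives 14 − 16 = -2; bright display gives 75 − 46 = 29. Would deviate. ✗
Try toxic → dull display, palatable → bright display:
  Under separation the predator infers type exactly: dull display → toxic (pays 75), bright display → palatable (pays 14).
  Toxic: dull display gives 75 − 13 = 62; bright display gives 14 − 24 = -10. No deviation. ✓
  Palatable: bright display gives 14 − 46 = -32; dull display gives 75 − 16 = 59. Would deviate. ✗
Neither assignment is incentive-compatible.

None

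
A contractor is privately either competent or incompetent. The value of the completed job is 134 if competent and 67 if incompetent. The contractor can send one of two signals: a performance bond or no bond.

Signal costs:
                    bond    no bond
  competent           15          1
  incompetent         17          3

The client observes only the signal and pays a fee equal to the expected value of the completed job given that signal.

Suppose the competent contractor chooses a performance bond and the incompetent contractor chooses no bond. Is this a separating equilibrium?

No

If types separate, bond earns payment 134 and no bond earns 67.
Competent: bond gives 134 − 15 = 119; no bond gives 67 − 1 = 66. No deviation. ✓
Incompetent: no bond gives 67 − 3 = 64; bond gives 134 − 17 = 117. Would deviate. ✗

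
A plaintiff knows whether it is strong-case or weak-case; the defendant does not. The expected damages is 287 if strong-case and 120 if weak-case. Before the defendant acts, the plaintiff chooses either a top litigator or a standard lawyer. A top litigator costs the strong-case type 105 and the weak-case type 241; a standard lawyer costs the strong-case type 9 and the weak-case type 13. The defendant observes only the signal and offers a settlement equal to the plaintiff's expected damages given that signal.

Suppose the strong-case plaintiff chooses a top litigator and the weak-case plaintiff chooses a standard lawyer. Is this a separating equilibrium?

Yes

Under separation the defendant infers type exactly: top litigator → strong-case (pays 287), standard lawyer → weak-case (pays 120).
Strong-case: top litigator gives 287 − 105 = 182; standard lawyer gives 120 − 9 = 111. No deviation. ✓
Weak-case: standard lawyer gives 120 − 13 = 107; top litigator gives 287 − 241 = 46. No deviation. ✓
Neither type gains from mimicking the other.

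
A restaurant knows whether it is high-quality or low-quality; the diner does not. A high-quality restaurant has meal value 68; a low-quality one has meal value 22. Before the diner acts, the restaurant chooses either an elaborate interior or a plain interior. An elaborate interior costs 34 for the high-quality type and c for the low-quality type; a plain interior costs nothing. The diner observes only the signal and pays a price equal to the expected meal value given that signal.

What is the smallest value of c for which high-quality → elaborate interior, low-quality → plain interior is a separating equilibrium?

46

Under separation: elaborate interior → high-quality (pays 68); plain interior → low-quality (pays 22).
High-quality: 68 − 34 = 34 ≥ 22 − 0 = 22. Holds regardless of c. ✓
Low-quality: 22 − 0 ≥ 68 − c, so c ≥ 68 − 22 = 46.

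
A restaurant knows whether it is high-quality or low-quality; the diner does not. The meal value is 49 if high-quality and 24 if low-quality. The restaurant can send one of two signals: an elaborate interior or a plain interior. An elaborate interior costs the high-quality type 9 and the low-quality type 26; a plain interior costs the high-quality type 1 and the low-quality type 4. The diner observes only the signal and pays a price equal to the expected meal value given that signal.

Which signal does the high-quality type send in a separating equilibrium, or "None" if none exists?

None

Try high-quality → elaborate interior, low-quality → plain interior:
  Under separation the diner infers type exactly: elaborate interior → high-quality (pays 49), plain interior → low-quality (pays 24).
  High-quality: elaborate interior gives 49 − 9 = 40; plain interior gives 24 − 1 = 23. No deviation. ✓
  Low-quality: plain interior gives 24 − 4 = 20; elaborate interior gives 49 − 26 = 23. Would deviate. ✗
Try high-quality → plain interior, low-quality → elaborate interior:
  Under separation the diner infers type exactly: plain interior → high-quality (pays 49), elaborate interior → low-quality (pays 24).
  High-quality: plain interior gives 49 − 1 = 48; elaborate interior gives 24 − 9 = 15. No deviation. ✓
  Low-quality: elaborate interior gives 24 − 26 = -2; plain interior gives 49 − 4 = 45. Would deviate. ✗
Neither assignment is incentive-compatible.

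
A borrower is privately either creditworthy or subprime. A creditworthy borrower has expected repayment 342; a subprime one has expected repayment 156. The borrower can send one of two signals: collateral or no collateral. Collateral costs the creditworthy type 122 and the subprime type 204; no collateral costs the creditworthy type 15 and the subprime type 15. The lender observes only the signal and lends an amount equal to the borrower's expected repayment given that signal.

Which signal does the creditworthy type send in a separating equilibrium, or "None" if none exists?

collateral

Try creditworthy → collateral, subprime → no collateral:
  Under separation the lender infers type exactly: collateral → creditworthy (pays 342), no collateral → subprime (pays 156).
  Creditworthy: collateral gives 342 − 122 = 220; no collateral gives 156 − 15 = 141. No deviation. ✓
  Subprime: no collateral gives 156 − 15 = 141; collateral gives 342 − 204 = 138. No deviation. ✓
Both hold — the creditworthy type sends collateral.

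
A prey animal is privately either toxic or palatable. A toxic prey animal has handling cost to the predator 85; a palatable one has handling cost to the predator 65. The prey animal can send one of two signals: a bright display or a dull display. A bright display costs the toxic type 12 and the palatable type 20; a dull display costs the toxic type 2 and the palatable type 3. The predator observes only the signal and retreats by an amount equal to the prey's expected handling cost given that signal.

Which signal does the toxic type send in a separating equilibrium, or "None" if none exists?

None

Try toxic → bright display, palatable → dull display:
  If types separate, bright display earns payment 85 and dull display earns 65.
  Toxic: bright display gives 85 − 12 = 73; dull display gives 65 − 2 = 63. No deviation. ✓
  Palatable: dull display gives 65 − 3 = 62; bright display gives 85 − 20 = 65. Would deviate. ✗
Try toxic → dull display, palatable → bright display:
  If types separate, dull display earns payment 85 and bright display earns 65.
  Toxic: dull display gives 85 − 2 = 83; bright display gives 65 − 12 = 53. No deviation. ✓
  Palatable: bright display gives 65 − 20 = 45; dull display gives 85 − 3 = 82. Would deviate. ✗
Neither assignment is incentive-compatible.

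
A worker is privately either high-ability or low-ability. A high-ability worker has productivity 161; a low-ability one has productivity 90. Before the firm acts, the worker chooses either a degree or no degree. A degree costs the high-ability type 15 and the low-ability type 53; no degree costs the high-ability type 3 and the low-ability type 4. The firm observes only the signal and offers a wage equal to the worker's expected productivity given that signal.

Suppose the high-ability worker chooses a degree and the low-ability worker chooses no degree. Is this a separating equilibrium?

If types separate, degree earns payment 161 and no degree earns 90.
High-ability: degree gives 161 − 15 = 146; no degree gives 90 − 3 = 87. No deviation. ✓
Low-ability: no degree gives 90 − 4 = 86; degree gives 161 − 53 = 108. Would deviate. ✗

No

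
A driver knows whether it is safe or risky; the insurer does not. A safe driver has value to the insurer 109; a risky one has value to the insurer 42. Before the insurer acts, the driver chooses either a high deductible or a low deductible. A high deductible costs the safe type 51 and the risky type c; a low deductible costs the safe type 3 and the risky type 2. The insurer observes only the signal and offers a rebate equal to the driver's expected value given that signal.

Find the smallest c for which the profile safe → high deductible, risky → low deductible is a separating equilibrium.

69

Under separation: high deductible → safe (pays 109); low deductible → risky (pays 42).
Safe: 109 − 51 = 58 ≥ 42 − 3 = 39. Holds regardless of c. ✓
Risky: 42 − 2 ≥ 109 − c, so c ≥ 109 − 40 = 69.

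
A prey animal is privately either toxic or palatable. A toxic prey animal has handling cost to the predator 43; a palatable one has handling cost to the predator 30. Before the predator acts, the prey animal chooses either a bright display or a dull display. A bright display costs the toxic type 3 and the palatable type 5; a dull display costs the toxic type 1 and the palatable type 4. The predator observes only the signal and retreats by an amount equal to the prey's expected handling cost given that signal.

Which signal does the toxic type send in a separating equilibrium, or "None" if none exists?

None

Try toxic → bright display, palatable → dull display:
  If types separate, bright display earns payment 43 and dull display earns 30.
  Toxic: bright display gives 43 − 3 = 40; dull display gives 30 − 1 = 29. No deviation. ✓
  Palatable: dull display gives 30 − 4 = 26; bright display gives 43 − 5 = 38. Would deviate. ✗
Try toxic → dull display, palatable → bright display:
  If types separate, dull display earns payment 43 and bright display earns 30.
  Toxic: dull display gives 43 − 1 = 42; bright display gives 30 − 3 = 27. No deviation. ✓
  Palatable: bright display gives 30 − 5 = 25; dull display gives 43 − 4 = 39. Would deviate. ✗
Neither assignment is incentive-compatible.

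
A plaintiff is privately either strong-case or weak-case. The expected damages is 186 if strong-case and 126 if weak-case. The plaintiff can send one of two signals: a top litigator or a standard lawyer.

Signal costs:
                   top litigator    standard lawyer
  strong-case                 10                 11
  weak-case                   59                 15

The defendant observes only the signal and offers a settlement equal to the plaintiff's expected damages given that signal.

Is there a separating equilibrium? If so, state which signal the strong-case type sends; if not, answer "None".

Try strong-case → top litigator, weak-case → standard lawyer:
  If types separate, top litigator earns payment 186 and standard lawyer earns 126.
  Strong-case: top litigator gives 186 − 10 = 176; standard lawyer gives 126 − 11 = 115. No deviation. ✓
  Weak-case: standard lawyer gives 126 − 15 = 111; top litigator gives 186 − 59 = 127. Would deviate. ✗
Try strong-case → standard lawyer, weak-case → top litigator:
  If types separate, standard lawyer earns payment 186 and top litigator earns 126.
  Strong-case: standard lawyer gives 186 − 11 = 175; top litigator gives 126 − 10 = 116. No deviation. ✓
  Weak-case: top litigator gives 126 − 59 = 67; standard lawyer gives 186 − 15 = 171. Would deviate. ✗
Neither assignment is incentive-compatible.

None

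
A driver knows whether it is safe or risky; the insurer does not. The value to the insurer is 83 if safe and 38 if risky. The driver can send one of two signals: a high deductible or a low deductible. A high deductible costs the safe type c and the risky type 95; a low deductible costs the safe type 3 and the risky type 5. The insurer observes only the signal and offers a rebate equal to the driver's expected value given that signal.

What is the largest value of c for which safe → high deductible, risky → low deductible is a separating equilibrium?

48

Under separation: high deductible → safe (pays 83); low deductible → risky (pays 38).
Risky: 38 − 5 = 33 ≥ 83 − 95 = -12. Holds regardless of c. ✓
Safe: 83 − c ≥ 38 − 3, so c ≤ 83 − 35 = 48.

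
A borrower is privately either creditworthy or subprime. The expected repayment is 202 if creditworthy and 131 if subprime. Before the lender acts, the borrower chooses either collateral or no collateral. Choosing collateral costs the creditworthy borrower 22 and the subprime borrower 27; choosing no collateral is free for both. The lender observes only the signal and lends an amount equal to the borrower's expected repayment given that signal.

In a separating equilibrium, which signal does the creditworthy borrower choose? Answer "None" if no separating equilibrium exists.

Try creditworthy → collateral, subprime → no collateral:
  If types separate, collateral earns payment 202 and no collateral earns 131.
  Creditworthy: collateral gives 202 − 22 = 180; no collateral gives 131 − 0 = 131. No deviation. ✓
  Subprime: no collateral gives 131 − 0 = 131; collateral gives 202 − 27 = 175. Would deviate. ✗
Try creditworthy → no collateral, subprime → collateral:
  If types separate, no collateral earns payment 202 and collateral earns 131.
  Creditworthy: no collateral gives 202 − 0 = 202; collateral gives 131 − 22 = 109. No deviation. ✓
  Subprime: collateral gives 131 − 27 = 104; no collateral gives 202 − 0 = 202. Would deviate. ✗
Neither assignment is incentive-compatible.

None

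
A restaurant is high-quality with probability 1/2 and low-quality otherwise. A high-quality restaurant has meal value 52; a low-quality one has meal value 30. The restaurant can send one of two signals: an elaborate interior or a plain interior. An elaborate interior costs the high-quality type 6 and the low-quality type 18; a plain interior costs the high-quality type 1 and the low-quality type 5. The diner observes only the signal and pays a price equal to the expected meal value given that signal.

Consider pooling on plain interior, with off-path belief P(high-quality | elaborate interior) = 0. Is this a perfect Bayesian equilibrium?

Yes

At the pooled signal (plain interior) the diner holds the prior 1/2 and pays 1/2·52 + 1/2·30 = 41. Off-path (elaborate interior) belief 0 gives 0·52 + 1·30 = 30.
High-quality: plain interior gives 41 − 1 = 40; elaborate interior gives 30 − 6 = 24. Stays. ✓
Low-quality: plain interior gives 41 − 5 = 36; elaborate interior gives 30 − 18 = 12. Stays. ✓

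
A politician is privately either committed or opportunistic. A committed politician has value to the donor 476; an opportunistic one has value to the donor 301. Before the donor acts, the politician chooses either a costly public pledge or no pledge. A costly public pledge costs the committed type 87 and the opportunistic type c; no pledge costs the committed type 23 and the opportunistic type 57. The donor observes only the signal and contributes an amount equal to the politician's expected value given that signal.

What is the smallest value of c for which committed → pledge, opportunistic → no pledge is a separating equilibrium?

232

Under separation: pledge → committed (pays 476); no pledge → opportunistic (pays 301).
Committed: 476 − 87 = 389 ≥ 301 − 23 = 278. Holds regardless of c. ✓
Opportunistic: 301 − 57 ≥ 476 − c, so c ≥ 476 − 244 = 232.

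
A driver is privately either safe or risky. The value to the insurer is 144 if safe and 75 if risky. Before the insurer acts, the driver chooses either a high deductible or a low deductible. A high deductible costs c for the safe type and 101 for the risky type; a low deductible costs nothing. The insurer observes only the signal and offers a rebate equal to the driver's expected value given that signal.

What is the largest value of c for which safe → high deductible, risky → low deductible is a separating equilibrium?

Under separation: high deductible → safe (pays 144); low deductible → risky (pays 75).
Risky: 75 − 0 = 75 ≥ 144 − 101 = 43. Holds regardless of c. ✓
Safe: 144 − c ≥ 75 − 0, so c ≤ 144 − 75 = 69.

69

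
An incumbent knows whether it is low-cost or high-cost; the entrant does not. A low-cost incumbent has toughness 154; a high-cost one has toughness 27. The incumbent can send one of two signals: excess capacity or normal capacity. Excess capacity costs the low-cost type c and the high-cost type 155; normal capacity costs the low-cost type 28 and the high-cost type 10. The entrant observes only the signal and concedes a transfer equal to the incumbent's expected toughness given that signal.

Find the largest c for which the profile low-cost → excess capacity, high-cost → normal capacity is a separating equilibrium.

155

Under separation: excess capacity → low-cost (pays 154); normal capacity → high-cost (pays 27).
High-cost: 27 − 10 = 17 ≥ 154 − 155 = -1. Holds regardless of c. ✓
Low-cost: 154 − c ≥ 27 − 28, so c ≤ 154 − -1 = 155.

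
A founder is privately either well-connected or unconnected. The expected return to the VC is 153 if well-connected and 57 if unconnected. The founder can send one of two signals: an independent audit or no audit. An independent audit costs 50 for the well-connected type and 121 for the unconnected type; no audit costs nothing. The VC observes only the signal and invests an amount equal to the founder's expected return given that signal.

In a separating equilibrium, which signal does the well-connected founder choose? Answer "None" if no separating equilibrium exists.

Try well-connected → audit, unconnected → no audit:
  Under separation the VC infers type exactly: audit → well-connected (pays 153), no audit → unconnected (pays 57).
  Well-connected: audit gives 153 − 50 = 103; no audit gives 57 − 0 = 57. No deviation. ✓
  Unconnected: no audit gives 57 − 0 = 57; audit gives 153 − 121 = 32. No deviation. ✓
Both hold — the well-connected type sends audit.

audit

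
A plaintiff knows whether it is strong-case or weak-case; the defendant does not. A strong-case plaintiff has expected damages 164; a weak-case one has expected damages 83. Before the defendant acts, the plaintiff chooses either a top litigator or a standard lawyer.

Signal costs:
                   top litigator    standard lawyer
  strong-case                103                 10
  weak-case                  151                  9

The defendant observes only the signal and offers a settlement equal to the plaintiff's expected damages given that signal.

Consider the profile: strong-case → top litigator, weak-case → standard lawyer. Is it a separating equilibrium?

Under separation the defendant infers type exactly: top litigator → strong-case (pays 164), standard lawyer → weak-case (pays 83).
Strong-case: top litigator gives 164 − 103 = 61; standard lawyer gives 83 − 10 = 73. Would deviate. ✗
Weak-case: standard lawyer gives 83 − 9 = 74; top litigator gives 164 − 151 = 13. No deviation. ✓

No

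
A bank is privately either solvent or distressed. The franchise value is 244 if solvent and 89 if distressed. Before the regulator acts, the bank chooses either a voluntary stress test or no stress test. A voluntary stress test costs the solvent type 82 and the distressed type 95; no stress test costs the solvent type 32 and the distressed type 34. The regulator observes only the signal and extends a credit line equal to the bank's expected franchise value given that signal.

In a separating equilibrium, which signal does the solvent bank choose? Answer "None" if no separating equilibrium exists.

None

Try solvent → stress test, distressed → no stress test:
  Under separation the regulator infers type exactly: stress test → solvent (pays 244), no stress test → distressed (pays 89).
  Solvent: stress test gives 244 − 82 = 162; no stress test gives 89 − 32 = 57. No deviation. ✓
  Distressed: no stress test gives 89 − 34 = 55; stress test gives 244 − 95 = 149. Would deviate. ✗
Try solvent → no stress test, distressed → stress test:
  Under separation the regulator infers type exactly: no stress test → solvent (pays 244), stress test → distressed (pays 89).
  Solvent: no stress test gives 244 − 32 = 212; stress test gives 89 − 82 = 7. No deviation. ✓
  Distressed: stress test gives 89 − 95 = -6; no stress test gives 244 − 34 = 210. Would deviate. ✗
Neither assignment is incentive-compatible.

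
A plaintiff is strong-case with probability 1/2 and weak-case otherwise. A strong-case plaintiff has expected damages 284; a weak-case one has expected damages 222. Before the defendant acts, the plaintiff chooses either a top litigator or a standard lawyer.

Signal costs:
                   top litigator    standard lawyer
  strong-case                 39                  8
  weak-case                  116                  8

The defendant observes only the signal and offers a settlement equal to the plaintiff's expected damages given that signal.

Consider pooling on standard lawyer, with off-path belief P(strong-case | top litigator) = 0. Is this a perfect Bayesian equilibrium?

At the pooled signal (standard lawyer) the defendant holds the prior 1/2 and pays 1/2·284 + 1/2·222 = 253. Off-path (top litigator) belief 0 gives 0·284 + 1·222 = 222.
Strong-case: standard lawyer gives 253 − 8 = 245; top litigator gives 222 − 39 = 183. Stays. ✓
Weak-case: standard lawyer gives 253 − 8 = 245; top litigator gives 222 − 116 = 106. Stays. ✓

Yes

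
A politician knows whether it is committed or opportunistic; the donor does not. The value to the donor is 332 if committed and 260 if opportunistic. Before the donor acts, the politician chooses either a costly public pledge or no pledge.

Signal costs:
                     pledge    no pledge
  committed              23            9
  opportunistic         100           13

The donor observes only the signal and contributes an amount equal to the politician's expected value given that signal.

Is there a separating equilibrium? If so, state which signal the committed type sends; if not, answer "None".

Try committed → pledge, opportunistic → no pledge:
  If types separate, pledge earns payment 332 and no pledge earns 260.
  Committed: pledge gives 332 − 23 = 309; no pledge gives 260 − 9 = 251. No deviation. ✓
  Opportunistic: no pledge gives 260 − 13 = 247; pledge gives 332 − 100 = 232. No deviation. ✓
Both hold — the committed type sends pledge.

pledge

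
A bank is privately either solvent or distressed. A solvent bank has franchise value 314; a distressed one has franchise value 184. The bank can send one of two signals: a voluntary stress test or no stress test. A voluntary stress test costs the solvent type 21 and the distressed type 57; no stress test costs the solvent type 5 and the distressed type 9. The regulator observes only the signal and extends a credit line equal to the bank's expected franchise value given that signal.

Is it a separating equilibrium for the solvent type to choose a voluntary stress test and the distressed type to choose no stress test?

No

If types separate, stress test earns payment 314 and no stress test earns 184.
Solvent: stress test gives 314 − 21 = 293; no stress test gives 184 − 5 = 179. No deviation. ✓
Distressed: no stress test gives 184 − 9 = 175; stress test gives 314 − 57 = 257. Would deviate. ✗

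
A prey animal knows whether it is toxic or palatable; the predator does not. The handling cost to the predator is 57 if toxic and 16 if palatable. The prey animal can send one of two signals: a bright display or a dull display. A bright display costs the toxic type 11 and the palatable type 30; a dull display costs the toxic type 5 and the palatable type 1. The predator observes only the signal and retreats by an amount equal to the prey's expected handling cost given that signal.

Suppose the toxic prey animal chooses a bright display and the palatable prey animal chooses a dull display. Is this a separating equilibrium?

No

If types separate, bright display earns payment 57 and dull display earns 16.
Toxic: bright display gives 57 − 11 = 46; dull display gives 16 − 5 = 11. No deviation. ✓
Palatable: dull display gives 16 − 1 = 15; bright display gives 57 − 30 = 27. Would deviate. ✗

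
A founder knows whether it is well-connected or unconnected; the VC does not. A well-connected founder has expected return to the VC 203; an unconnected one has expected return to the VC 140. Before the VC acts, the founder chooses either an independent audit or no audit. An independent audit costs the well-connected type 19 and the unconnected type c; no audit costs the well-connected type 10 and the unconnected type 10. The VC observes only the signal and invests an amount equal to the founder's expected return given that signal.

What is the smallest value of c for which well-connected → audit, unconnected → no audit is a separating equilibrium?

Under separation: audit → well-connected (pays 203); no audit → unconnected (pays 140).
Well-connected: 203 − 19 = 184 ≥ 140 − 10 = 130. Holds regardless of c. ✓
Unconnected: 140 − 10 ≥ 203 − c, so c ≥ 203 − 130 = 73.

73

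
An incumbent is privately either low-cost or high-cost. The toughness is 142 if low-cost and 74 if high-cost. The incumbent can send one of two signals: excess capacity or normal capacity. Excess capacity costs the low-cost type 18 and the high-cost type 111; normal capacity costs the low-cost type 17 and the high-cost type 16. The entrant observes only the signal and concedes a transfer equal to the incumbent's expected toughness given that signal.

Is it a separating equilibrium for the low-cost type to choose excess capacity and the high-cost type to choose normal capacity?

Yes

Under separation the entrant infers type exactly: excess capacity → low-cost (pays 142), normal capacity → high-cost (pays 74).
Low-cost: excess capacity gives 142 − 18 = 124; normal capacity gives 74 − 17 = 57. No deviation. ✓
High-cost: normal capacity gives 74 − 16 = 58; excess capacity gives 142 − 111 = 31. No deviation. ✓
Both incentive constraints hold.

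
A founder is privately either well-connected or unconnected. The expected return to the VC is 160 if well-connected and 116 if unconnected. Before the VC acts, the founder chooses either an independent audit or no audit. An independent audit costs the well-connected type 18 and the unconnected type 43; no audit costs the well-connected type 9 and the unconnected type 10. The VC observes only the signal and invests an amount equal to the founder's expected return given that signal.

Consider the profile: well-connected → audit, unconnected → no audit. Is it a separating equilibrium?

No

Under separation the VC infers type exactly: audit → well-connected (pays 160), no audit → unconnected (pays 116).
Well-connected: audit gives 160 − 18 = 142; no audit gives 116 − 9 = 107. No deviation. ✓
Unconnected: no audit gives 116 − 10 = 106; audit gives 160 − 43 = 117. Would deviate. ✗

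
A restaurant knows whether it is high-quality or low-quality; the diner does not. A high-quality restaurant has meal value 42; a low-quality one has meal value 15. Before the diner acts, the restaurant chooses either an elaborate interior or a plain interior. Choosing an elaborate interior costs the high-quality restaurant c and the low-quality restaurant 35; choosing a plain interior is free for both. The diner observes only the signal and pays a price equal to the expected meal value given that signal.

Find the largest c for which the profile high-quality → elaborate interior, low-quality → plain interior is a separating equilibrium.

Under separation: elaborate interior → high-quality (pays 42); plain interior → low-quality (pays 15).
Low-quality: 15 − 0 = 15 ≥ 42 − 35 = 7. Holds regardless of c. ✓
High-quality: 42 − c ≥ 15 − 0, so c ≤ 42 − 15 = 27.

27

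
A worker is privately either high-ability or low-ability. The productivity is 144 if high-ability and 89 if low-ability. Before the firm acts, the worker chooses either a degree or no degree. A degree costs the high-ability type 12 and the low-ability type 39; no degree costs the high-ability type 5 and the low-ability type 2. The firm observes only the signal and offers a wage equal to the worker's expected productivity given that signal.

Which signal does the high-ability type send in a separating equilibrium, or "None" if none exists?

Try high-ability → degree, low-ability → no degree:
  Under separation the firm infers type exactly: degree → high-ability (pays 144), no degree → low-ability (pays 89).
  High-ability: degree gives 144 − 12 = 132; no degree gives 89 − 5 = 84. No deviation. ✓
  Low-ability: no degree gives 89 − 2 = 87; degree gives 144 − 39 = 105. Would deviate. ✗
Try high-ability → no degree, low-ability → degree:
  Under separation the firm infers type exactly: no degree → high-ability (pays 144), degree → low-ability (pays 89).
  High-ability: no degree gives 144 − 5 = 139; degree gives 89 − 12 = 77. No deviation. ✓
  Low-ability: degree gives 89 − 39 = 50; no degree gives 144 − 2 = 142. Would deviate. ✗
Neither assignment is incentive-compatible.

None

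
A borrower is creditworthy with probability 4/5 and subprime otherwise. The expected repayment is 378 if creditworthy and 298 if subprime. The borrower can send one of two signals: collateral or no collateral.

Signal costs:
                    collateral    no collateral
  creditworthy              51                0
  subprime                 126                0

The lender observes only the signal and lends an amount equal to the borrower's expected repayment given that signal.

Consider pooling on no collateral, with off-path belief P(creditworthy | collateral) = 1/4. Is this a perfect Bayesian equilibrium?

Yes

On the equilibrium path (no collateral) the lender holds the prior 4/5 and pays 4/5·378 + 1/5·298 = 362. Off-path (collateral) belief 1/4 gives 1/4·378 + 3/4·298 = 318.
Creditworthy: no collateral gives 362 − 0 = 362; collateral gives 318 − 51 = 267. Stays. ✓
Subprime: no collateral gives 362 − 0 = 362; collateral gives 318 − 126 = 192. Stays. ✓
Beliefs are Bayes-consistent on-path and both types best-respond.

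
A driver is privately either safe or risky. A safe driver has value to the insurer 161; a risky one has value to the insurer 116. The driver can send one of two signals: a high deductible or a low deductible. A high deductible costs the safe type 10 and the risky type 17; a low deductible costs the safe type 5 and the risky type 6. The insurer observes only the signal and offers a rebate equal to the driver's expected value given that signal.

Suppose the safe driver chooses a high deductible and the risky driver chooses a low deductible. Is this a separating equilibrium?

Under separation the insurer infers type exactly: high deductible → safe (pays 161), low deductible → risky (pays 116).
Safe: high deductible gives 161 − 10 = 151; low deductible gives 116 − 5 = 111. No deviation. ✓
Risky: low deductible gives 116 − 6 = 110; high deductible gives 161 − 17 = 144. Would deviate. ✗

No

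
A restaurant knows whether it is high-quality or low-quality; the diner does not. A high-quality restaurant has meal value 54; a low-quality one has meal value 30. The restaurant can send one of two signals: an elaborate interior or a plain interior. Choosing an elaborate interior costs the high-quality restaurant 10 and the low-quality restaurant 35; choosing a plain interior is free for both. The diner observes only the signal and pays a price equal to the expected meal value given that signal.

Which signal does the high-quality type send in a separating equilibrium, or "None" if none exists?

elaborate interior

Try high-quality → elaborate interior, low-quality → plain interior:
  If types separate, elaborate interior earns payment 54 and plain interior earns 30.
  High-quality: elaborate interior gives 54 − 10 = 44; plain interior gives 30 − 0 = 30. No deviation. ✓
  Low-quality: plain interior gives 30 − 0 = 30; elaborate interior gives 54 − 35 = 19. No deviation. ✓
Both hold — the high-quality type sends elaborate interior.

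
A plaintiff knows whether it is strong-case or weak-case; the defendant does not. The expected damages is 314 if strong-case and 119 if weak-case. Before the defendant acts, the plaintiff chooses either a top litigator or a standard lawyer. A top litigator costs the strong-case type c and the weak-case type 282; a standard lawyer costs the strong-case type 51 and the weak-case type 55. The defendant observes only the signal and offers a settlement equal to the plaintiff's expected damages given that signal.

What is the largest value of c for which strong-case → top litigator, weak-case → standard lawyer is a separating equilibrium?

246

Under separation: top litigator → strong-case (pays 314); standard lawyer → weak-case (pays 119).
Weak-case: 119 − 55 = 64 ≥ 314 − 282 = 32. Holds regardless of c. ✓
Strong-case: 314 − c ≥ 119 − 51, so c ≤ 314 − 68 = 246.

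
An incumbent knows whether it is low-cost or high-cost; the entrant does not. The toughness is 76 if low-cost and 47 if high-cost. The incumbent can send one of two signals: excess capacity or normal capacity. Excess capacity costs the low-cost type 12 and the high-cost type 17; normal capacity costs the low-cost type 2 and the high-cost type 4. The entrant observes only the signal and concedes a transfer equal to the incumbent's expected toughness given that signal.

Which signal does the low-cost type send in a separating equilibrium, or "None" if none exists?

None

Try low-cost → excess capacity, high-cost → normal capacity:
  If types separate, excess capacity earns payment 76 and normal capacity earns 47.
  Low-cost: excess capacity gives 76 − 12 = 64; normal capacity gives 47 − 2 = 45. No deviation. ✓
  High-cost: normal capacity gives 47 − 4 = 43; excess capacity gives 76 − 17 = 59. Would deviate. ✗
Try low-cost → normal capacity, high-cost → excess capacity:
  If types separate, normal capacity earns payment 76 and excess capacity earns 47.
  Low-cost: normal capacity gives 76 − 2 = 74; excess capacity gives 47 − 12 = 35. No deviation. ✓
  High-cost: excess capacity gives 47 − 17 = 30; normal capacity gives 76 − 4 = 72. Would deviate. ✗
Neither assignment is incentive-compatible.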